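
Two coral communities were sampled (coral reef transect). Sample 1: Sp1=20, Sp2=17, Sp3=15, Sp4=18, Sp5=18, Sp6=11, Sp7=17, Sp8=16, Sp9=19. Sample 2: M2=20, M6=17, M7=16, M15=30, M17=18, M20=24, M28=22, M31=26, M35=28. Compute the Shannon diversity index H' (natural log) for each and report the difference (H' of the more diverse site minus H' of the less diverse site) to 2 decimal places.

0.01

Sample 1: N=151, proportions 0.1325, 0.1126, 0.0993, 0.1192, 0.1192, 0.0728, 0.1126, 0.106, 0.1258, giving H' = 2.1855 (working shown to 4 dp, full precision carried).
Sample 2: N=201, proportions 0.0995, 0.0846, 0.0796, 0.1493, 0.0896, 0.1194, 0.1095, 0.1294, 0.1393, giving H' = 2.1750.
Difference = |2.1855 − 2.1750| = 0.0105, i.e. 0.01 to 2 decimal places.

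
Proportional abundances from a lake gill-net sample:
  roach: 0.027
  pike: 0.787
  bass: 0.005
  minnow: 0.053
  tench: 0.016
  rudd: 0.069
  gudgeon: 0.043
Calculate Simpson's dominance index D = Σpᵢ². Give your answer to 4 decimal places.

0.6298

D = 0.027² + 0.787² + 0.005² + 0.053² + 0.016² + 0.069² + 0.043² = 0.000729 + 0.619369 + 0.000025 + 0.002809 + 0.000256 + 0.004761 + 0.001849 = 0.629798 (working shown to 6 dp, full precision carried).
To 4 decimal places, D = 0.6298.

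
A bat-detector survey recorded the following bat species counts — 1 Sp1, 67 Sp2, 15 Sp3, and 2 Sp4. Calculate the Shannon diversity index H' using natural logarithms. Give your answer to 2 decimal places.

Total N = 1+67+15+2 = 85, so the proportions are 0.0118, 0.7882, 0.1765, 0.0235 (working shown to 4 dp, full precision carried).
Each pᵢ ln pᵢ term: 0.0118×(-4.4427)=-0.0523, 0.7882×(-0.2380)=-0.1876, 0.1765×(-1.7346)=-0.3061, 0.0235×(-3.7495)=-0.0882.
Sum = -0.6342, so H' = 0.63.

0.63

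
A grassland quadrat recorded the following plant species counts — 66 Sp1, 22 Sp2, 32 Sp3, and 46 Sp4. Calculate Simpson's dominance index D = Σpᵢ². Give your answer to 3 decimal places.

Total N = 66+22+32+46 = 166, so the proportions are 0.39759, 0.13253, 0.19277, 0.27711 (working shown to 5 dp, full precision carried).
D = 0.39759² + 0.13253² + 0.19277² + 0.27711² = 0.15808 + 0.01756 + 0.03716 + 0.07679 = 0.28959.
To 3 decimal places, D = 0.290.

0.290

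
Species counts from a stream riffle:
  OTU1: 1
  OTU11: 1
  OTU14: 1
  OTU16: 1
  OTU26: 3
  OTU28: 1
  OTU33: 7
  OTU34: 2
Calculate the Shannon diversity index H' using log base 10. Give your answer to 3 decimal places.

Total N = 1+1+1+1+3+1+7+2 = 17, so the proportions are 0.05882, 0.05882, 0.05882, 0.05882, 0.17647, 0.05882, 0.41176, 0.11765 (working shown to 5 dp, full precision carried).
Each pᵢ log₁₀ pᵢ term: 0.05882×(-1.23045)=-0.07238, 0.05882×(-1.23045)=-0.07238, 0.05882×(-1.23045)=-0.07238, 0.05882×(-1.23045)=-0.07238, 0.17647×(-0.75333)=-0.13294, 0.05882×(-1.23045)=-0.07238, 0.41176×(-0.38535)=-0.15867, 0.11765×(-0.92942)=-0.10934.
Sum = -0.76285, so H' = 0.763.

0.763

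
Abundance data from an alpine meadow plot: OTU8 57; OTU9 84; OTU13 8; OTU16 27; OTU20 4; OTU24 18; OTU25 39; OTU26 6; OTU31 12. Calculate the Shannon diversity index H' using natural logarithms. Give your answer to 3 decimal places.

Total N = 57+84+8+27+4+18+39+6+12 = 255, so the proportions are 0.22353, 0.32941, 0.03137, 0.10588, 0.01569, 0.07059, 0.15294, 0.02353, 0.04706 (working shown to 5 dp, full precision carried).
Each pᵢ ln pᵢ term: 0.22353×(-1.49821)=-0.33489, 0.32941×(-1.11045)=-0.36579, 0.03137×(-3.46182)=-0.10861, 0.10588×(-2.24543)=-0.23775, 0.01569×(-4.15497)=-0.06518, 0.07059×(-2.65089)=-0.18712, 0.15294×(-1.87770)=-0.28718, 0.02353×(-3.74950)=-0.08822, 0.04706×(-3.05636)=-0.14383.
Sum = -1.81857, so H' = 1.819.

1.819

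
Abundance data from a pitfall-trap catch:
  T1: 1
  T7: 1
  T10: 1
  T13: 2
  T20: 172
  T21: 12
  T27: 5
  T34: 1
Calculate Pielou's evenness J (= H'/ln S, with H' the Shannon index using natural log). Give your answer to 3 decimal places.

Total N = 1+1+1+2+172+12+5+1 = 195, so the proportions are 0.00513, 0.00513, 0.00513, 0.01026, 0.88205, 0.06154, 0.02564, 0.00513 (working shown to 5 dp, full precision carried).
H' = −Σ pᵢ ln pᵢ = −((-0.02704) + (-0.02704) + (-0.02704) + (-0.04697) + (-0.11070) + (-0.17157) + (-0.09394) + (-0.02704)) = 0.53135.
With S = 8 species, ln S = 2.07944, so J = 0.53135/2.07944 = 0.25553, i.e. 0.256 to 3 decimal places.

0.256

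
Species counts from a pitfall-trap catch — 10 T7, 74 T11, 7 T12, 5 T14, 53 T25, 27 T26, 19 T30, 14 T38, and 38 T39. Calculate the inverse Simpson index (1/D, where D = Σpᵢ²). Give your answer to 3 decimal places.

5.453

Total N = 10+74+7+5+53+27+19+14+38 = 247, so the proportions are 0.0404858, 0.2995951, 0.0283401, 0.0202429, 0.2145749, 0.1093117, 0.0769231, 0.0566802, 0.1538462 (working shown to 7 dp, full precision carried).
D = 0.0404858² + 0.2995951² + 0.0283401² + 0.0202429² + 0.2145749² + 0.1093117² + 0.0769231² + 0.0566802² + 0.1538462² = 0.0016391 + 0.0897572 + 0.0008032 + 0.0004098 + 0.0460424 + 0.0119491 + 0.0059172 + 0.0032126 + 0.0236686 = 0.1833992.
So 1/D = 5.45259, i.e. 5.453 to 3 decimal places.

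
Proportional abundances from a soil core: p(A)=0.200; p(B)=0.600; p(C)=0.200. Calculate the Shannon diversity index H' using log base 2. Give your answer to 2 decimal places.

1.37

Each pᵢ log₂ pᵢ term (working shown to 4 dp, full precision carried): 0.2×(-2.3219)=-0.4644, 0.6×(-0.7370)=-0.4422, 0.2×(-2.3219)=-0.4644.
Sum = -1.3710, so H' = 1.37.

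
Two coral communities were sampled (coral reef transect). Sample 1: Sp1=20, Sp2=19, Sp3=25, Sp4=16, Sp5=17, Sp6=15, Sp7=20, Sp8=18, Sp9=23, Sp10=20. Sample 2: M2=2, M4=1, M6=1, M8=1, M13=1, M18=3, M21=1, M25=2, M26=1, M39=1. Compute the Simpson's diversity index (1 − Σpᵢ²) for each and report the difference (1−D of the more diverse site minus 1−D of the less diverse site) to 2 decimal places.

Sample 1: N=193, proportions 0.10363, 0.09845, 0.12953, 0.0829, 0.08808, 0.07772, 0.10363, 0.09326, 0.11917, 0.10363, giving 1−D = 0.89774 (working shown to 5 dp, full precision carried).
Sample 2: N=14, proportions 0.14286, 0.07143, 0.07143, 0.07143, 0.07143, 0.21429, 0.07143, 0.14286, 0.07143, 0.07143, giving 1−D = 0.87755.
Difference = |0.89774 − 0.87755| = 0.02019, i.e. 0.02 to 2 decimal places.

0.02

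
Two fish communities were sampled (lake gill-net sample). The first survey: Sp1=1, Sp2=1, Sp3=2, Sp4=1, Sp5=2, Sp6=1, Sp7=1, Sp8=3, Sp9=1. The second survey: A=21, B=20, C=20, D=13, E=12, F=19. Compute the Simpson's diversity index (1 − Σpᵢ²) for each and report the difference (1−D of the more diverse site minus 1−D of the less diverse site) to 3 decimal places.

0.038

The first survey: N=13, proportions 0.076923, 0.076923, 0.153846, 0.076923, 0.153846, 0.076923, 0.076923, 0.230769, 0.076923, giving 1−D = 0.863905 (working shown to 6 dp, full precision carried).
The second survey: N=105, proportions 0.2, 0.190476, 0.190476, 0.12381, 0.114286, 0.180952, giving 1−D = 0.826304.
Difference = |0.863905 − 0.826304| = 0.037601, i.e. 0.038 to 3 decimal places.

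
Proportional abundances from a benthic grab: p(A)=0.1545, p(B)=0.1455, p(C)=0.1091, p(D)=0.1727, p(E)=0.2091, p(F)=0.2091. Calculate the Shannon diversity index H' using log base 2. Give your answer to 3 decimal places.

Each pᵢ log₂ pᵢ term (working shown to 5 dp, full precision carried): 0.1545×(-2.69432)=-0.41627, 0.1455×(-2.78091)=-0.40462, 0.1091×(-3.19628)=-0.34871, 0.1727×(-2.53366)=-0.43756, 0.2091×(-2.25774)=-0.47209, 0.2091×(-2.25774)=-0.47209.
Sum = -2.55136, so H' = 2.551.

2.551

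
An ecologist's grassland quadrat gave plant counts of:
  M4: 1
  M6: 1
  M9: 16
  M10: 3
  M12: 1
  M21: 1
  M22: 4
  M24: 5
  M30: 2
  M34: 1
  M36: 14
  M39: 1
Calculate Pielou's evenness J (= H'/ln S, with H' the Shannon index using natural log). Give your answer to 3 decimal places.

Total N = 1+1+16+3+1+1+4+5+2+1+14+1 = 50, so the proportions are 0.02, 0.02, 0.32, 0.06, 0.02, 0.02, 0.08, 0.1, 0.04, 0.02, 0.28, 0.02 (working shown to 5 dp, full precision carried).
H' = −Σ pᵢ ln pᵢ = −((-0.07824) + (-0.07824) + (-0.36462) + (-0.16880) + (-0.07824) + (-0.07824) + (-0.20206) + (-0.23026) + (-0.12876) + (-0.07824) + (-0.35643) + (-0.07824)) = 1.92037.
With S = 12 species, ln S = 2.48491, so J = 1.92037/2.48491 = 0.77281, i.e. 0.773 to 3 decimal places.

0.773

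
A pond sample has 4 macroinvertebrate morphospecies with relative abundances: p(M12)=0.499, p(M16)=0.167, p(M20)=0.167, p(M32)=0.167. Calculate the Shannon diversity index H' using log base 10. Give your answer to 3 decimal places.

Each pᵢ log₁₀ pᵢ term (working shown to 5 dp, full precision carried): 0.499×(-0.30190)=-0.15065, 0.167×(-0.77728)=-0.12981, 0.167×(-0.77728)=-0.12981, 0.167×(-0.77728)=-0.12981.
Sum = -0.54007, so H' = 0.540.

0.540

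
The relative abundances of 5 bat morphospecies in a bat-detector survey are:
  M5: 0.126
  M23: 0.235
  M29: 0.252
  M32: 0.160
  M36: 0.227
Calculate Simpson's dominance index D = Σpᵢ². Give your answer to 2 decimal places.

D = 0.126² + 0.235² + 0.252² + 0.16² + 0.227² = 0.0159 + 0.0552 + 0.0635 + 0.0256 + 0.0515 = 0.2117 (working shown to 4 dp, full precision carried).
To 2 decimal places, D = 0.21.

0.21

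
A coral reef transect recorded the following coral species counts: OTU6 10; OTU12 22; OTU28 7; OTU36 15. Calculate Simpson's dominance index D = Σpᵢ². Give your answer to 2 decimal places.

Total N = 10+22+7+15 = 54, so the proportions are 0.1852, 0.4074, 0.1296, 0.2778 (working shown to 4 dp, full precision carried).
D = 0.1852² + 0.4074² + 0.1296² + 0.2778² = 0.0343 + 0.1660 + 0.0168 + 0.0772 = 0.2942.
To 2 decimal places, D = 0.29.

0.29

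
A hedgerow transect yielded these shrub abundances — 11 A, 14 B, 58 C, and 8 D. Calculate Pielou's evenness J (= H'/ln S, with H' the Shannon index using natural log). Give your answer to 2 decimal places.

0.75

Total N = 11+14+58+8 = 91, so the proportions are 0.1209, 0.1538, 0.6374, 0.0879 (working shown to 4 dp, full precision carried).
H' = −Σ pᵢ ln pᵢ = −((-0.2554) + (-0.2880) + (-0.2871) + (-0.2138)) = 1.0442.
With S = 4 species, ln S = 1.3863, so J = 1.0442/1.3863 = 0.7532, i.e. 0.75 to 2 decimal places.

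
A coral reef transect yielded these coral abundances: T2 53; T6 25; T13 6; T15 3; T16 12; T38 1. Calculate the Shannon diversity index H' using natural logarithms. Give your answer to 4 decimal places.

1.2575

Total N = 53+25+6+3+12+1 = 100, so the proportions are 0.53, 0.25, 0.06, 0.03, 0.12, 0.01 (working shown to 6 dp, full precision carried).
Each pᵢ ln pᵢ term: 0.53×(-0.634878)=-0.336485, 0.25×(-1.386294)=-0.346574, 0.06×(-2.813411)=-0.168805, 0.03×(-3.506558)=-0.105197, 0.12×(-2.120264)=-0.254432, 0.01×(-4.605170)=-0.046052.
Sum = -1.257544, so H' = 1.2575.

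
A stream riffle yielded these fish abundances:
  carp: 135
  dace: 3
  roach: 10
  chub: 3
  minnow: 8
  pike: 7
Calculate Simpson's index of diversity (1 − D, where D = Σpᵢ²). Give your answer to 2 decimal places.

Total N = 135+3+10+3+8+7 = 166, so the proportions are 0.8133, 0.0181, 0.0602, 0.0181, 0.0482, 0.0422 (working shown to 4 dp, full precision carried).
D = 0.8133² + 0.0181² + 0.0602² + 0.0181² + 0.0482² + 0.0422² = 0.6614 + 0.0003 + 0.0036 + 0.0003 + 0.0023 + 0.0018 = 0.6698.
So 1 − D = 0.3302, i.e. 0.33 to 2 decimal places.

0.33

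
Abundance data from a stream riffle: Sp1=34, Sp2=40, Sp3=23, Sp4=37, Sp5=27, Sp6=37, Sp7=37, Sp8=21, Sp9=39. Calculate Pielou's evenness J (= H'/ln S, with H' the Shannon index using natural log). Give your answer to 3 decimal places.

0.990

Total N = 34+40+23+37+27+37+37+21+39 = 295, so the proportions are 0.11525, 0.13559, 0.07797, 0.12542, 0.09153, 0.12542, 0.12542, 0.07119, 0.1322 (working shown to 5 dp, full precision carried).
H' = −Σ pᵢ ln pᵢ = −((-0.24902) + (-0.27093) + (-0.19893) + (-0.26039) + (-0.21885) + (-0.26039) + (-0.26039) + (-0.18811) + (-0.26750)) = 2.17450.
With S = 9 species, ln S = 2.19722, so J = 2.17450/2.19722 = 0.98966, i.e. 0.990 to 3 decimal places.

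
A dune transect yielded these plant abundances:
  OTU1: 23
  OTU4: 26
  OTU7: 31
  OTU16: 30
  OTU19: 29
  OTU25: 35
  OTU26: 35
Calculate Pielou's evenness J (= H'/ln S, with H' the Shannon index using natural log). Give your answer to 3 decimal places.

Total N = 23+26+31+30+29+35+35 = 209, so the proportions are 0.11005, 0.1244, 0.14833, 0.14354, 0.13876, 0.16746, 0.16746 (working shown to 5 dp, full precision carried).
H' = −Σ pᵢ ln pᵢ = −((-0.24286) + (-0.25928) + (-0.28306) + (-0.27863) + (-0.27405) + (-0.29926) + (-0.29926)) = 1.93639.
With S = 7 species, ln S = 1.94591, so J = 1.93639/1.94591 = 0.99511, i.e. 0.995 to 3 decimal places.

0.995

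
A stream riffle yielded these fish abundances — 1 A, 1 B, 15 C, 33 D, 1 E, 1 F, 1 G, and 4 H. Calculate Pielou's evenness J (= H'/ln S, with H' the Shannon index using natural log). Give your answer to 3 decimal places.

0.581

Total N = 1+1+15+33+1+1+1+4 = 57, so the proportions are 0.01754, 0.01754, 0.26316, 0.57895, 0.01754, 0.01754, 0.01754, 0.07018 (working shown to 5 dp, full precision carried).
H' = −Σ pᵢ ln pᵢ = −((-0.07093) + (-0.07093) + (-0.35132) + (-0.31642) + (-0.07093) + (-0.07093) + (-0.07093) + (-0.18644)) = 1.20883.
With S = 8 species, ln S = 2.07944, so J = 1.20883/2.07944 = 0.58132, i.e. 0.581 to 3 decimal places.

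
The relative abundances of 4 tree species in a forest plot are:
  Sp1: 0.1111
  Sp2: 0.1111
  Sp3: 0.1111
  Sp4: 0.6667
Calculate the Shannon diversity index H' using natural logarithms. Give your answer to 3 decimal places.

1.003

Each pᵢ ln pᵢ term (working shown to 5 dp, full precision carried): 0.1111×(-2.19732)=-0.24412, 0.1111×(-2.19732)=-0.24412, 0.1111×(-2.19732)=-0.24412, 0.6667×(-0.40542)=-0.27029.
Sum = -1.00266, so H' = 1.003.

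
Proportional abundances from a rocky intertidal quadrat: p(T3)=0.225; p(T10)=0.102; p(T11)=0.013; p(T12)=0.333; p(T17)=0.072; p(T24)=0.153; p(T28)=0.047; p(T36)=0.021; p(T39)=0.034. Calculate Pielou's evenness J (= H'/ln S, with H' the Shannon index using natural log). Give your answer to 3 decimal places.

0.823

H' = −Σ pᵢ ln pᵢ = −((-0.33562) + (-0.23284) + (-0.05646) + (-0.36617) + (-0.18944) + (-0.28723) + (-0.14371) + (-0.08113) + (-0.11497)) = 1.80756 (working shown to 5 dp, full precision carried).
With S = 9 species, ln S = 2.19722, so J = 1.80756/2.19722 = 0.82266, i.e. 0.823 to 3 decimal places.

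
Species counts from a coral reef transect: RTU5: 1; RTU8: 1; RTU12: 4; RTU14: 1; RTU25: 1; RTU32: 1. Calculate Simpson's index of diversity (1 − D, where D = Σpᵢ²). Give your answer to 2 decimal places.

0.74

Total N = 1+1+4+1+1+1 = 9, so the proportions are 0.1111, 0.1111, 0.4444, 0.1111, 0.1111, 0.1111 (working shown to 4 dp, full precision carried).
D = 0.1111² + 0.1111² + 0.4444² + 0.1111² + 0.1111² + 0.1111² = 0.0123 + 0.0123 + 0.1975 + 0.0123 + 0.0123 + 0.0123 = 0.2593.
So 1 − D = 0.7407, i.e. 0.74 to 2 decimal places.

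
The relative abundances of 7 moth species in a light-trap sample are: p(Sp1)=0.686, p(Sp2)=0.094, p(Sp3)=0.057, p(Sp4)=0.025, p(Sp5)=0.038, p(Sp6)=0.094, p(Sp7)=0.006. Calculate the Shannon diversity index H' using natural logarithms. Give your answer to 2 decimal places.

Each pᵢ ln pᵢ term (working shown to 4 dp, full precision carried): 0.686×(-0.3769)=-0.2585, 0.094×(-2.3645)=-0.2223, 0.057×(-2.8647)=-0.1633, 0.025×(-3.6889)=-0.0922, 0.038×(-3.2702)=-0.1243, 0.094×(-2.3645)=-0.2223, 0.006×(-5.1160)=-0.0307.
Sum = -1.1135, so H' = 1.11.

1.11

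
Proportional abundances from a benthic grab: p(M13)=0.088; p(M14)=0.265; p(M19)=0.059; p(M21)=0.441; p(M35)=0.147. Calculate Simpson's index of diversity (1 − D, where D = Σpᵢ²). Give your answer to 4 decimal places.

0.7025

D = 0.088² + 0.265² + 0.059² + 0.441² + 0.147² = 0.007744 + 0.070225 + 0.003481 + 0.194481 + 0.021609 = 0.297540 (working shown to 6 dp, full precision carried).
So 1 − D = 0.702460, i.e. 0.7025 to 4 decimal places.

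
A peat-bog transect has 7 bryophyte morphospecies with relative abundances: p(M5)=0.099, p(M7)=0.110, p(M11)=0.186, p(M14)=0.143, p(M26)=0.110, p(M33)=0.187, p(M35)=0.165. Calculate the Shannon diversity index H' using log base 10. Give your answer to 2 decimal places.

Each pᵢ log₁₀ pᵢ term (working shown to 4 dp, full precision carried): 0.099×(-1.0044)=-0.0994, 0.11×(-0.9586)=-0.1054, 0.186×(-0.7305)=-0.1359, 0.143×(-0.8447)=-0.1208, 0.11×(-0.9586)=-0.1054, 0.187×(-0.7282)=-0.1362, 0.165×(-0.7825)=-0.1291.
Sum = -0.8323, so H' = 0.83.

0.83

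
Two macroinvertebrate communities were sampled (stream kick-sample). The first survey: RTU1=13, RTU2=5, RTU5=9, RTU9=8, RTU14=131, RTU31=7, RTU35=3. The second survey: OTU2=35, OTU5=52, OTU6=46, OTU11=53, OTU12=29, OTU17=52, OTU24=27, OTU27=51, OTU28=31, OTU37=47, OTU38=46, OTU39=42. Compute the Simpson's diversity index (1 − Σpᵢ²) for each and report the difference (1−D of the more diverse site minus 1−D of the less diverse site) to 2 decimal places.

The first survey: N=176, proportions 0.0739, 0.0284, 0.0511, 0.0455, 0.7443, 0.0398, 0.017, giving 1−D = 0.4332 (working shown to 4 dp, full precision carried).
The second survey: N=511, proportions 0.0685, 0.1018, 0.09, 0.1037, 0.0568, 0.1018, 0.0528, 0.0998, 0.0607, 0.092, 0.09, 0.0822, giving 1−D = 0.9128.
Difference = |0.4332 − 0.9128| = 0.4796, i.e. 0.48 to 2 decimal places.

0.48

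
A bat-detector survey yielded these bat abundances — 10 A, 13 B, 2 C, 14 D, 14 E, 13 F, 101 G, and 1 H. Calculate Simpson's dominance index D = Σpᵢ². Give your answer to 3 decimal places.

Total N = 10+13+2+14+14+13+101+1 = 168, so the proportions are 0.05952, 0.07738, 0.0119, 0.08333, 0.08333, 0.07738, 0.60119, 0.00595 (working shown to 5 dp, full precision carried).
D = 0.05952² + 0.07738² + 0.0119² + 0.08333² + 0.08333² + 0.07738² + 0.60119² + 0.00595² = 0.00354 + 0.00599 + 0.00014 + 0.00694 + 0.00694 + 0.00599 + 0.36143 + 0.00004 = 0.39101.
To 3 decimal places, D = 0.391.

0.391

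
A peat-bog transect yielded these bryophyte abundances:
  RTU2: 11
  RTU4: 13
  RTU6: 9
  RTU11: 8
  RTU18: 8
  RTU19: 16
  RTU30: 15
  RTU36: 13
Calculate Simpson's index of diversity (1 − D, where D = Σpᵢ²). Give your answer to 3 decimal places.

0.867

Total N = 11+13+9+8+8+16+15+13 = 93, so the proportions are 0.11828, 0.13978, 0.09677, 0.08602, 0.08602, 0.17204, 0.16129, 0.13978 (working shown to 5 dp, full precision carried).
D = 0.11828² + 0.13978² + 0.09677² + 0.08602² + 0.08602² + 0.17204² + 0.16129² + 0.13978² = 0.01399 + 0.01954 + 0.00937 + 0.00740 + 0.00740 + 0.02960 + 0.02601 + 0.01954 = 0.13285.
So 1 − D = 0.86715, i.e. 0.867 to 3 decimal places.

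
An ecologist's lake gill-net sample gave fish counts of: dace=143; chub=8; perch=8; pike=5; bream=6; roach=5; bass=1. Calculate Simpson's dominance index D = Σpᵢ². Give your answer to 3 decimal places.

0.667

Total N = 143+8+8+5+6+5+1 = 176, so the proportions are 0.8125, 0.04545, 0.04545, 0.02841, 0.03409, 0.02841, 0.00568 (working shown to 5 dp, full precision carried).
D = 0.8125² + 0.04545² + 0.04545² + 0.02841² + 0.03409² + 0.02841² + 0.00568² = 0.66016 + 0.00207 + 0.00207 + 0.00081 + 0.00116 + 0.00081 + 0.00003 = 0.66710.
To 3 decimal places, D = 0.667.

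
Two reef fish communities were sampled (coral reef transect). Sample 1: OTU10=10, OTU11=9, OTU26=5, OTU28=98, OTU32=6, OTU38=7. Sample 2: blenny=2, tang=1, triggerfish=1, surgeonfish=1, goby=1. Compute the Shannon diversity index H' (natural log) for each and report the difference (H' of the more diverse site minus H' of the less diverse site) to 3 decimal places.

0.541

Sample 1: N=135, proportions 0.07407, 0.06667, 0.03704, 0.72593, 0.04444, 0.05185, giving H' = 1.01974 (working shown to 5 dp, full precision carried).
Sample 2: N=6, proportions 0.33333, 0.16667, 0.16667, 0.16667, 0.16667, giving H' = 1.56071.
Difference = |1.01974 − 1.56071| = 0.54097, i.e. 0.541 to 3 decimal places.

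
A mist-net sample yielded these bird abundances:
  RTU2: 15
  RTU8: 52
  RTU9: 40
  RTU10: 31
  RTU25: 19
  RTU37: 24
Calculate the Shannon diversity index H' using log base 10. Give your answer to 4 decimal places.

0.7405

Total N = 15+52+40+31+19+24 = 181, so the proportions are 0.082873, 0.287293, 0.220994, 0.171271, 0.104972, 0.132597 (working shown to 6 dp, full precision carried).
Each pᵢ log₁₀ pᵢ term: 0.082873×(-1.081587)=-0.089634, 0.287293×(-0.541675)=-0.155619, 0.220994×(-0.655619)=-0.144888, 0.171271×(-0.766317)=-0.131248, 0.104972×(-0.978925)=-0.102760, 0.132597×(-0.877467)=-0.116349.
Sum = -0.740499, so H' = 0.7405.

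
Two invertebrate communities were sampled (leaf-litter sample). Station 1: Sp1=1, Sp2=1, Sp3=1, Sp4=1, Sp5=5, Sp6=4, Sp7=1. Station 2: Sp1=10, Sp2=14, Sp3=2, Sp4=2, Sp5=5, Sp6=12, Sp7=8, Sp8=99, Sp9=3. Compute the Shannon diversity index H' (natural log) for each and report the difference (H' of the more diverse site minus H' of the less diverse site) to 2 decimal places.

0.34

Station 1: N=14, proportions 0.0714, 0.0714, 0.0714, 0.0714, 0.3571, 0.2857, 0.0714, giving H' = 1.6682 (working shown to 4 dp, full precision carried).
Station 2: N=155, proportions 0.0645, 0.0903, 0.0129, 0.0129, 0.0323, 0.0774, 0.0516, 0.6387, 0.0194, giving H' = 1.3308.
Difference = |1.6682 − 1.3308| = 0.3374, i.e. 0.34 to 2 decimal places.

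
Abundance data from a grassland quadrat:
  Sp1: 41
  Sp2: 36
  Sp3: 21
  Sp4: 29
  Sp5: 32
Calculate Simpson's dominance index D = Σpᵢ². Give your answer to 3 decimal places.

0.209

Total N = 41+36+21+29+32 = 159, so the proportions are 0.25786, 0.22642, 0.13208, 0.18239, 0.20126 (working shown to 5 dp, full precision carried).
D = 0.25786² + 0.22642² + 0.13208² + 0.18239² + 0.20126² = 0.06649 + 0.05126 + 0.01744 + 0.03327 + 0.04050 = 0.20897.
To 3 decimal places, D = 0.209.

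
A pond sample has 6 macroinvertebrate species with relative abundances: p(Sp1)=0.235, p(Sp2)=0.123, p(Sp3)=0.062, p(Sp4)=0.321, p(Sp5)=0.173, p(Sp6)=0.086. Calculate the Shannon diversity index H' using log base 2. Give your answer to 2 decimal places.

2.38

Each pᵢ log₂ pᵢ term (working shown to 4 dp, full precision carried): 0.235×(-2.0893)=-0.4910, 0.123×(-3.0233)=-0.3719, 0.062×(-4.0116)=-0.2487, 0.321×(-1.6394)=-0.5262, 0.173×(-2.5312)=-0.4379, 0.086×(-3.5395)=-0.3044.
Sum = -2.3801, so H' = 2.38.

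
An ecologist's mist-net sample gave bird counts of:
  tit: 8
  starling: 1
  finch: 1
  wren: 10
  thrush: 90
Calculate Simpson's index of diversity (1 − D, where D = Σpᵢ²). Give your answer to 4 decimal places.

0.3169

Total N = 8+1+1+10+90 = 110, so the proportions are 0.072727, 0.009091, 0.009091, 0.090909, 0.818182 (working shown to 6 dp, full precision carried).
D = 0.072727² + 0.009091² + 0.009091² + 0.090909² + 0.818182² = 0.005289 + 0.000083 + 0.000083 + 0.008264 + 0.669421 = 0.683140.
So 1 − D = 0.316860, i.e. 0.3169 to 4 decimal places.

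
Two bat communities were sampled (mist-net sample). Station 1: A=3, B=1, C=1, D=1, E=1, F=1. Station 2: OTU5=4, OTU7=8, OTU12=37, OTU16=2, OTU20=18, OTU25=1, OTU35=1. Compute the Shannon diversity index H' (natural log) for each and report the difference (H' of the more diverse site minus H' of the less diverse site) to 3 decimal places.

Station 1: N=8, proportions 0.375, 0.125, 0.125, 0.125, 0.125, 0.125, giving H' = 1.66746 (working shown to 5 dp, full precision carried).
Station 2: N=71, proportions 0.05634, 0.11268, 0.52113, 0.02817, 0.25352, 0.01408, 0.01408, giving H' = 1.31623.
Difference = |1.66746 − 1.31623| = 0.35123, i.e. 0.351 to 3 decimal places.

0.351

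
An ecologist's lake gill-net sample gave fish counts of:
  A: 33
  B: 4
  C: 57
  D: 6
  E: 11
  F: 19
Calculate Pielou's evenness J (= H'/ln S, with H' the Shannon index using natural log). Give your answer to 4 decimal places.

0.8085

Total N = 33+4+57+6+11+19 = 130, so the proportions are 0.253846, 0.030769, 0.438462, 0.046154, 0.084615, 0.146154 (working shown to 6 dp, full precision carried).
H' = −Σ pᵢ ln pᵢ = −((-0.348030) + (-0.107115) + (-0.361504) + (-0.141959) + (-0.208969) + (-0.281068)) = 1.448645.
With S = 6 species, ln S = 1.791759, so J = 1.448645/1.791759 = 0.808504, i.e. 0.8085 to 4 decimal places.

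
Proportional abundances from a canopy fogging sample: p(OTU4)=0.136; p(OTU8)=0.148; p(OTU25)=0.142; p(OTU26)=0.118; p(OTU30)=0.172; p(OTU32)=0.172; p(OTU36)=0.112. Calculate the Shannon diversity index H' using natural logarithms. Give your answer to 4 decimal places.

1.9342

Each pᵢ ln pᵢ term (working shown to 6 dp, full precision carried): 0.136×(-1.995100)=-0.271334, 0.148×(-1.910543)=-0.282760, 0.142×(-1.951928)=-0.277174, 0.118×(-2.137071)=-0.252174, 0.172×(-1.760261)=-0.302765, 0.172×(-1.760261)=-0.302765, 0.112×(-2.189256)=-0.245197.
Sum = -1.934169, so H' = 1.9342.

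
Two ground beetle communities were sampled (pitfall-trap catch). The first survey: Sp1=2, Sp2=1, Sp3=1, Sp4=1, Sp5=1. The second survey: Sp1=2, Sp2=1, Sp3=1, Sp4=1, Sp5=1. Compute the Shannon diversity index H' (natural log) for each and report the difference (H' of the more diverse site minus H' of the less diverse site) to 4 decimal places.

The first survey: N=6, proportions 0.333333, 0.166667, 0.166667, 0.166667, 0.166667, giving H' = 1.560710 (working shown to 6 dp, full precision carried).
The second survey: N=6, proportions 0.333333, 0.166667, 0.166667, 0.166667, 0.166667, giving H' = 1.560710.
Difference = |1.560710 − 1.560710| = 0.000000, i.e. 0.0000 to 4 decimal places.

0.0000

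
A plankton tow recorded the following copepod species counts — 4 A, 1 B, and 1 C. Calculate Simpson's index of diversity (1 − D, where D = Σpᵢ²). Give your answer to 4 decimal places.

0.5000

Total N = 4+1+1 = 6, so the proportions are 0.666667, 0.166667, 0.166667 (working shown to 6 dp, full precision carried).
D = 0.666667² + 0.166667² + 0.166667² = 0.444444 + 0.027778 + 0.027778 = 0.500000.
So 1 − D = 0.500000, i.e. 0.5000 to 4 decimal places.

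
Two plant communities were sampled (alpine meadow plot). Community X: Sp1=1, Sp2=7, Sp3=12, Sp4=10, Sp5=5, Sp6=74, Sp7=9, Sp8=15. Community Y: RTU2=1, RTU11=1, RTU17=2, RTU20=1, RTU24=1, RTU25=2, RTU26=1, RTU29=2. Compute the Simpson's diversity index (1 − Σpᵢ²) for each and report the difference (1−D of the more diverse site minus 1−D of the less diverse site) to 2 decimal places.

Community X: N=133, proportions 0.0075, 0.0526, 0.0902, 0.0752, 0.0376, 0.5564, 0.0677, 0.1128, giving 1−D = 0.6551 (working shown to 4 dp, full precision carried).
Community Y: N=11, proportions 0.0909, 0.0909, 0.1818, 0.0909, 0.0909, 0.1818, 0.0909, 0.1818, giving 1−D = 0.8595.
Difference = |0.6551 − 0.8595| = 0.2044, i.e. 0.20 to 2 decimal places.

0.20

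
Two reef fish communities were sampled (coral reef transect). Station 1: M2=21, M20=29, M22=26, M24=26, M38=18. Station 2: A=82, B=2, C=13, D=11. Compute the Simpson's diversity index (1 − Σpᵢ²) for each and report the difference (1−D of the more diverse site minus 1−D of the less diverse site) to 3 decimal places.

0.396

Station 1: N=120, proportions 0.175, 0.24167, 0.21667, 0.21667, 0.15, giving 1−D = 0.79458 (working shown to 5 dp, full precision carried).
Station 2: N=108, proportions 0.75926, 0.01852, 0.12037, 0.10185, giving 1−D = 0.39832.
Difference = |0.79458 − 0.39832| = 0.39626, i.e. 0.396 to 3 decimal places.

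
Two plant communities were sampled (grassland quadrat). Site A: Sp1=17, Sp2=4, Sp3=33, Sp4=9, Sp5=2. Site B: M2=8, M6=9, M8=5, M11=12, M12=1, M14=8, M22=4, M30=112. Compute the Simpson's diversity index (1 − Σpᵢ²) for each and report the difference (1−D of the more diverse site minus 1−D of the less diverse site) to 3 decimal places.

0.162

Site A: N=65, proportions 0.26154, 0.06154, 0.50769, 0.13846, 0.03077, giving 1−D = 0.64994 (working shown to 5 dp, full precision carried).
Site B: N=159, proportions 0.05031, 0.0566, 0.03145, 0.07547, 0.00629, 0.05031, 0.02516, 0.7044, giving 1−D = 0.48819.
Difference = |0.64994 − 0.48819| = 0.16175, i.e. 0.162 to 3 decimal places.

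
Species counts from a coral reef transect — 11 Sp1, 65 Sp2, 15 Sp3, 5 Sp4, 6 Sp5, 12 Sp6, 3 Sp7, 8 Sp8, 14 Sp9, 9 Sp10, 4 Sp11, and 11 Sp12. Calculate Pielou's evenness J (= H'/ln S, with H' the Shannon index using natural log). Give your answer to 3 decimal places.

Total N = 11+65+15+5+6+12+3+8+14+9+4+11 = 163, so the proportions are 0.06748, 0.39877, 0.09202, 0.03067, 0.03681, 0.07362, 0.0184, 0.04908, 0.08589, 0.05521, 0.02454, 0.06748 (working shown to 5 dp, full precision carried).
H' = −Σ pᵢ ln pᵢ = −((-0.18193) + (-0.36662) + (-0.21954) + (-0.10688) + (-0.12155) + (-0.19206) + (-0.07353) + (-0.14794) + (-0.21083) + (-0.15993) + (-0.09098) + (-0.18193)) = 2.05372.
With S = 12 species, ln S = 2.48491, so J = 2.05372/2.48491 = 0.82648, i.e. 0.826 to 3 decimal places.

0.826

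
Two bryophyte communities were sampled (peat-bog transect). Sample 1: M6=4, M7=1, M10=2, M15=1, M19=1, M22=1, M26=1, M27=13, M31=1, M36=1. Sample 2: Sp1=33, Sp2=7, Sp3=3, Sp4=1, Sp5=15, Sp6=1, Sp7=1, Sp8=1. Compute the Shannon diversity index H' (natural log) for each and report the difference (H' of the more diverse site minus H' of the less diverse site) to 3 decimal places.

0.371

Sample 1: N=26, proportions 0.15385, 0.03846, 0.07692, 0.03846, 0.03846, 0.03846, 0.03846, 0.5, 0.03846, 0.03846, giving H' = 1.70903 (working shown to 5 dp, full precision carried).
Sample 2: N=62, proportions 0.53226, 0.1129, 0.04839, 0.01613, 0.24194, 0.01613, 0.01613, 0.01613, giving H' = 1.33806.
Difference = |1.70903 − 1.33806| = 0.37097, i.e. 0.371 to 3 decimal places.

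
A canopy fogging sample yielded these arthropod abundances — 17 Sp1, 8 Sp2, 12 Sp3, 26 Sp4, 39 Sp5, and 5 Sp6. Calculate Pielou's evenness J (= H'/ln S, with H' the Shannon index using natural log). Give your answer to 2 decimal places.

Total N = 17+8+12+26+39+5 = 107, so the proportions are 0.1589, 0.0748, 0.1121, 0.243, 0.3645, 0.0467 (working shown to 4 dp, full precision carried).
H' = −Σ pᵢ ln pᵢ = −((-0.2923) + (-0.1939) + (-0.2454) + (-0.3438) + (-0.3679) + (-0.1431)) = 1.5863.
With S = 6 species, ln S = 1.7918, so J = 1.5863/1.7918 = 0.8853, i.e. 0.89 to 2 decimal places.

0.89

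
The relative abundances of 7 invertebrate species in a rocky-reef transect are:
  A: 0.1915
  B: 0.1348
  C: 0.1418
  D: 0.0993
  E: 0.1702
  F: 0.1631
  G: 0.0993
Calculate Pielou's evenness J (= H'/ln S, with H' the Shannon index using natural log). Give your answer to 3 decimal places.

H' = −Σ pᵢ ln pᵢ = −((-0.31652) + (-0.27013) + (-0.27698) + (-0.22934) + (-0.30139) + (-0.29576) + (-0.22934)) = 1.91948 (working shown to 5 dp, full precision carried).
With S = 7 species, ln S = 1.94591, so J = 1.91948/1.94591 = 0.98642, i.e. 0.986 to 3 decimal places.

0.986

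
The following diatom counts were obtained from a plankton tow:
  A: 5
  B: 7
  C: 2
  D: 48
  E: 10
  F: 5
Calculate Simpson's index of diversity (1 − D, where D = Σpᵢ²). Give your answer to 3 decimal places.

0.577

Total N = 5+7+2+48+10+5 = 77, so the proportions are 0.06494, 0.09091, 0.02597, 0.62338, 0.12987, 0.06494 (working shown to 5 dp, full precision carried).
D = 0.06494² + 0.09091² + 0.02597² + 0.62338² + 0.12987² + 0.06494² = 0.00422 + 0.00826 + 0.00067 + 0.38860 + 0.01687 + 0.00422 = 0.42284.
So 1 − D = 0.57716, i.e. 0.577 to 3 decimal places.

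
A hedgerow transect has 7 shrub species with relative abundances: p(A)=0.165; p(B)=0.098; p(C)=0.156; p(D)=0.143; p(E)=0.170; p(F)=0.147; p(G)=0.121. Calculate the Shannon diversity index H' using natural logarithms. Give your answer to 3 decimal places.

1.932

Each pᵢ ln pᵢ term (working shown to 5 dp, full precision carried): 0.165×(-1.80181)=-0.29730, 0.098×(-2.32279)=-0.22763, 0.156×(-1.85790)=-0.28983, 0.143×(-1.94491)=-0.27812, 0.17×(-1.77196)=-0.30123, 0.147×(-1.91732)=-0.28185, 0.121×(-2.11196)=-0.25555.
Sum = -1.93151, so H' = 1.932.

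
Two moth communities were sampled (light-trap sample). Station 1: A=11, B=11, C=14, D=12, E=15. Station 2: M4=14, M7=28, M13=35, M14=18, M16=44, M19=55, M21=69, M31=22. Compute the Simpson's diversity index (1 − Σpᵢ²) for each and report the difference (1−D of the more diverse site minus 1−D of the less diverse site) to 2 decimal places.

0.05

Station 1: N=63, proportions 0.1746, 0.1746, 0.2222, 0.1905, 0.2381, giving 1−D = 0.7967 (working shown to 4 dp, full precision carried).
Station 2: N=285, proportions 0.0491, 0.0982, 0.1228, 0.0632, 0.1544, 0.193, 0.2421, 0.0772, giving 1−D = 0.8432.
Difference = |0.7967 − 0.8432| = 0.0465, i.e. 0.05 to 2 decimal places.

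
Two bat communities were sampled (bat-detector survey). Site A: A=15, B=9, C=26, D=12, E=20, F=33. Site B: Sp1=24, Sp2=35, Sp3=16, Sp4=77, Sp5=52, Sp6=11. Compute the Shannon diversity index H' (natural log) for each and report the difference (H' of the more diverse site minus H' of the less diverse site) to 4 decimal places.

0.1028

Site A: N=115, proportions 0.13043478, 0.07826087, 0.22608696, 0.10434783, 0.17391304, 0.28695652, giving H' = 1.69950118 (working shown to 8 dp, full precision carried).
Site B: N=215, proportions 0.11162791, 0.1627907, 0.0744186, 0.35813953, 0.24186047, 0.05116279, giving H' = 1.59674764.
Difference = |1.69950118 − 1.59674764| = 0.10275354, i.e. 0.1028 to 4 decimal places.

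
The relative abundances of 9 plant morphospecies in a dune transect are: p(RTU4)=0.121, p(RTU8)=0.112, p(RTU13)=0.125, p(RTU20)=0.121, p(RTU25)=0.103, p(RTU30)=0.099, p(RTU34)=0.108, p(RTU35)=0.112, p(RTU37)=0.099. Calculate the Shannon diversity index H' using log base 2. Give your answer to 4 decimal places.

3.1650

Each pᵢ log₂ pᵢ term (working shown to 6 dp, full precision carried): 0.121×(-3.046921)=-0.368677, 0.112×(-3.158429)=-0.353744, 0.125×(-3.000000)=-0.375000, 0.121×(-3.046921)=-0.368677, 0.103×(-3.279284)=-0.337766, 0.099×(-3.336428)=-0.330306, 0.108×(-3.210897)=-0.346777, 0.112×(-3.158429)=-0.353744, 0.099×(-3.336428)=-0.330306.
Sum = -3.164999, so H' = 3.1650.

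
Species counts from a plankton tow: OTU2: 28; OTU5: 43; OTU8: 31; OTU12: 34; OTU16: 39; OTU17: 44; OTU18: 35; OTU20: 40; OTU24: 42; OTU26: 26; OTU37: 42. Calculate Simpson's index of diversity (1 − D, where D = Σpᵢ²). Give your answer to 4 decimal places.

Total N = 28+43+31+34+39+44+35+40+42+26+42 = 404, so the proportions are 0.069307, 0.106436, 0.076733, 0.084158, 0.096535, 0.108911, 0.086634, 0.09901, 0.10396, 0.064356, 0.10396 (working shown to 6 dp, full precision carried).
D = 0.069307² + 0.106436² + 0.076733² + 0.084158² + 0.096535² + 0.108911² + 0.086634² + 0.09901² + 0.10396² + 0.064356² + 0.10396² = 0.004803 + 0.011329 + 0.005888 + 0.007083 + 0.009319 + 0.011862 + 0.007505 + 0.009803 + 0.010808 + 0.004142 + 0.010808 = 0.093349.
So 1 − D = 0.906651, i.e. 0.9067 to 4 decimal places.

0.9067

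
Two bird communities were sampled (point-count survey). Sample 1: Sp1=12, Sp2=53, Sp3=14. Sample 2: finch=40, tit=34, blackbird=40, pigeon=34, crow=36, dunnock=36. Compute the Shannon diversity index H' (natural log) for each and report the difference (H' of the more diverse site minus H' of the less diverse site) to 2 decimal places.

Sample 1: N=79, proportions 0.1519, 0.6709, 0.1772, giving H' = 0.8607 (working shown to 4 dp, full precision carried).
Sample 2: N=220, proportions 0.1818, 0.1545, 0.1818, 0.1545, 0.1636, 0.1636, giving H' = 1.7895.
Difference = |0.8607 − 1.7895| = 0.9288, i.e. 0.93 to 2 decimal places.

0.93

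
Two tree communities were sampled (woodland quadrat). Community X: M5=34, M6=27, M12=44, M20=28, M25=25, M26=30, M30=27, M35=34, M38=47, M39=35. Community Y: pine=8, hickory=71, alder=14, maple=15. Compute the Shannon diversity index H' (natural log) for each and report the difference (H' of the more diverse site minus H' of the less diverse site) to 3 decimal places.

Community X: N=331, proportions 0.10272, 0.08157, 0.13293, 0.08459, 0.07553, 0.09063, 0.08157, 0.10272, 0.14199, 0.10574, giving H' = 2.28104 (working shown to 5 dp, full precision carried).
Community Y: N=108, proportions 0.07407, 0.65741, 0.12963, 0.13889, giving H' = 1.00756.
Difference = |2.28104 − 1.00756| = 1.27348, i.e. 1.273 to 3 decimal places.

1.273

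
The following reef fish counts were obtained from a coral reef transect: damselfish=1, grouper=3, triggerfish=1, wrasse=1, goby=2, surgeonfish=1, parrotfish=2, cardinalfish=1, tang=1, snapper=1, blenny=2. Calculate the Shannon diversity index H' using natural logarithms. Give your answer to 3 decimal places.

Total N = 1+3+1+1+2+1+2+1+1+1+2 = 16, so the proportions are 0.0625, 0.1875, 0.0625, 0.0625, 0.125, 0.0625, 0.125, 0.0625, 0.0625, 0.0625, 0.125 (working shown to 5 dp, full precision carried).
Each pᵢ ln pᵢ term: 0.0625×(-2.77259)=-0.17329, 0.1875×(-1.67398)=-0.31387, 0.0625×(-2.77259)=-0.17329, 0.0625×(-2.77259)=-0.17329, 0.125×(-2.07944)=-0.25993, 0.0625×(-2.77259)=-0.17329, 0.125×(-2.07944)=-0.25993, 0.0625×(-2.77259)=-0.17329, 0.0625×(-2.77259)=-0.17329, 0.0625×(-2.77259)=-0.17329, 0.125×(-2.07944)=-0.25993.
Sum = -2.30667, so H' = 2.307.

2.307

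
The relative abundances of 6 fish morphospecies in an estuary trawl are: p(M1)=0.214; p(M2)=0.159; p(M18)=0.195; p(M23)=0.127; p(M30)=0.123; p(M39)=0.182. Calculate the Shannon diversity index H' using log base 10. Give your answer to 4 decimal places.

0.7691

Each pᵢ log₁₀ pᵢ term (working shown to 6 dp, full precision carried): 0.214×(-0.669586)=-0.143291, 0.159×(-0.798603)=-0.126978, 0.195×(-0.709965)=-0.138443, 0.127×(-0.896196)=-0.113817, 0.123×(-0.910095)=-0.111942, 0.182×(-0.739929)=-0.134667.
Sum = -0.769138, so H' = 0.7691.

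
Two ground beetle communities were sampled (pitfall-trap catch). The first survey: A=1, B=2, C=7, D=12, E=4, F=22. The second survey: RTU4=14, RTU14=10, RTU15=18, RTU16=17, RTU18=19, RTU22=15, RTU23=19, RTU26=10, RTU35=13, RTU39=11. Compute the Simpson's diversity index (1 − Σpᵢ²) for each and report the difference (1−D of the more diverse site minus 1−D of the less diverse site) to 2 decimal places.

The first survey: N=48, proportions 0.0208, 0.0417, 0.1458, 0.25, 0.0833, 0.4583, giving 1−D = 0.6970 (working shown to 4 dp, full precision carried).
The second survey: N=146, proportions 0.0959, 0.0685, 0.1233, 0.1164, 0.1301, 0.1027, 0.1301, 0.0685, 0.089, 0.0753, giving 1−D = 0.8946.
Difference = |0.6970 − 0.8946| = 0.1976, i.e. 0.20 to 2 decimal places.

0.20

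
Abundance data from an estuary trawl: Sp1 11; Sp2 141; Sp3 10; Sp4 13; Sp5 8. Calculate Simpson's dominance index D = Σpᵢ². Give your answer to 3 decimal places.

0.607

Total N = 11+141+10+13+8 = 183, so the proportions are 0.06011, 0.77049, 0.05464, 0.07104, 0.04372 (working shown to 5 dp, full precision carried).
D = 0.06011² + 0.77049² + 0.05464² + 0.07104² + 0.04372² = 0.00361 + 0.59366 + 0.00299 + 0.00505 + 0.00191 = 0.60721.
To 3 decimal places, D = 0.607.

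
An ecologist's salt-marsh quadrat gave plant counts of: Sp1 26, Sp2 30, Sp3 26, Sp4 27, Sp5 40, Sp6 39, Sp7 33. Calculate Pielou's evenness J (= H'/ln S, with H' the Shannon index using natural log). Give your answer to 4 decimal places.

0.9923

Total N = 26+30+26+27+40+39+33 = 221, so the proportions are 0.117647, 0.135747, 0.117647, 0.122172, 0.180995, 0.176471, 0.149321 (working shown to 6 dp, full precision carried).
H' = −Σ pᵢ ln pᵢ = −((-0.251772) + (-0.271081) + (-0.251772) + (-0.256845) + (-0.309373) + (-0.306106) + (-0.283958)) = 1.930908.
With S = 7 species, ln S = 1.945910, so J = 1.930908/1.945910 = 0.992290, i.e. 0.9923 to 4 decimal places.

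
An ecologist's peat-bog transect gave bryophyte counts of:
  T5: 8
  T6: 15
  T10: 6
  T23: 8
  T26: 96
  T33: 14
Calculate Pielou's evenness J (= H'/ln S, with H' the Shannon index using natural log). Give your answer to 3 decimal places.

Total N = 8+15+6+8+96+14 = 147, so the proportions are 0.05442, 0.10204, 0.04082, 0.05442, 0.65306, 0.09524 (working shown to 5 dp, full precision carried).
H' = −Σ pᵢ ln pᵢ = −((-0.15842) + (-0.23290) + (-0.13056) + (-0.15842) + (-0.27826) + (-0.22394)) = 1.18250.
With S = 6 species, ln S = 1.79176, so J = 1.18250/1.79176 = 0.65996, i.e. 0.660 to 3 decimal places.

0.660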